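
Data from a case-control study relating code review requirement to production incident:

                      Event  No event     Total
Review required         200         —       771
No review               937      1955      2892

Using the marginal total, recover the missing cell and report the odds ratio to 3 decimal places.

The missing cell is in the exposed row: 771 − 200 = 571.
So a = 200, b = 571, c = 937, d = 1955.
OR = (a·d)/(b·c) = (200 × 1955) / (571 × 937) = 391000 / 535027 = 0.73080

0.731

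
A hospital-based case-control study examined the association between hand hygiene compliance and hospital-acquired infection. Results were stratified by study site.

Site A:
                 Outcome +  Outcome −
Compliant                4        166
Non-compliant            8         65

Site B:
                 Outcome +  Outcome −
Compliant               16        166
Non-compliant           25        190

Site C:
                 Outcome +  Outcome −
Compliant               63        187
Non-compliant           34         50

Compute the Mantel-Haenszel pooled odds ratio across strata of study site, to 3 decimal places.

0.519

OR_MH = Σ(aᵢdᵢ/nᵢ) / Σ(bᵢcᵢ/nᵢ), where nᵢ is the stratum total.
Stratum 1 (Site A): n = 243; a·d/n = 4·65/243 = 1.0700; b·c/n = 166·8/243 = 5.4650
Stratum 2 (Site B): n = 397; a·d/n = 16·190/397 = 7.6574; b·c/n = 166·25/397 = 10.4534
Stratum 3 (Site C): n = 334; a·d/n = 63·50/334 = 9.4311; b·c/n = 187·34/334 = 19.0359
OR_MH = (1.0700 + 7.6574 + 9.4311) / (5.4650 + 10.4534 + 19.0359) = 18.1585 / 34.9543 = 0.51949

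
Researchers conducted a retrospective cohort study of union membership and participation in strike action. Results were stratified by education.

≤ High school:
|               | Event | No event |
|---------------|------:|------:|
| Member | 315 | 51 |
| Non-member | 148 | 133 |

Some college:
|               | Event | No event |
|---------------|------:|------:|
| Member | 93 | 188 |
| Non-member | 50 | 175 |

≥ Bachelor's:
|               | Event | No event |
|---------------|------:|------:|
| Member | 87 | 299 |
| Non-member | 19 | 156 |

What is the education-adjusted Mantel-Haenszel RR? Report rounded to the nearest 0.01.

1.65

RR_MH = Σ(aᵢ·n₀ᵢ/nᵢ) / Σ(cᵢ·n₁ᵢ/nᵢ), with n₁ᵢ = aᵢ+bᵢ (exposed), n₀ᵢ = cᵢ+dᵢ (unexposed), nᵢ = n₁ᵢ+n₀ᵢ.
Stratum 1 (≤ High school): n₁ = 366, n₀ = 281, n = 647; a·n₀/n = 315·281/647 = 136.8083; c·n₁/n = 148·366/647 = 83.7218
Stratum 2 (Some college): n₁ = 281, n₀ = 225, n = 506; a·n₀/n = 93·225/506 = 41.3538; c·n₁/n = 50·281/506 = 27.7668
Stratum 3 (≥ Bachelor's): n₁ = 386, n₀ = 175, n = 561; a·n₀/n = 87·175/561 = 27.1390; c·n₁/n = 19·386/561 = 13.0731
RR_MH = (136.8083 + 41.3538 + 27.1390) / (83.7218 + 27.7668 + 13.0731) = 205.3011 / 124.5617 = 1.64819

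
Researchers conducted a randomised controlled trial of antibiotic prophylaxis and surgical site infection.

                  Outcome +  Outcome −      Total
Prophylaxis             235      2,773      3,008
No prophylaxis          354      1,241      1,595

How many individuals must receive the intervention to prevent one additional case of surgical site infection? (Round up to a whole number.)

Risk in treated group = 235/3008 = 0.07812; risk in control = 354/1595 = 0.22194.
Absolute risk reduction = 0.22194 − 0.07812 = 0.14382
NNT = 1 / ARR = 1 / 0.14382 = 6.953 → round up → 7

7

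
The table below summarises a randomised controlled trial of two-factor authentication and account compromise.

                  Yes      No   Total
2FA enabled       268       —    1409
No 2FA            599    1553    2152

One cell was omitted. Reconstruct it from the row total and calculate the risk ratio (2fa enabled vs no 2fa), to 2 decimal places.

The missing cell is in the exposed row: 1409 − 268 = 1141.
So a = 268, b = 1141, c = 599, d = 1553.
RR = [a/(a+b)] / [c/(c+d)] = (268/1409) / (599/2152) = 0.19021/0.27835 = 0.68334

0.68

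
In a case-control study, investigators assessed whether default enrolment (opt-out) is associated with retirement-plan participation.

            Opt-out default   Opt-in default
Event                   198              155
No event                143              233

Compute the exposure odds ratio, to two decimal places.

Reading the table with exposure as columns: a = 198 (Opt-out default, case), b = 143 (Opt-out default, non-case), c = 155 (Opt-in default, case), d = 233.
OR = (a·d)/(b·c) = (198 × 233) / (143 × 155) = 46134 / 22165 = 2.08139
The odds of retirement-plan participation are about 2.08 times as high in the opt-out default group.

2.08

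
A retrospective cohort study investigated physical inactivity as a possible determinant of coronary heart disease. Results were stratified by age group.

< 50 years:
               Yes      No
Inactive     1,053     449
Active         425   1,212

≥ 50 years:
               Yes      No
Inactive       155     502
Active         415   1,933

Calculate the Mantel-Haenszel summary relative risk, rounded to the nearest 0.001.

2.279

RR_MH = Σ(aᵢ·n₀ᵢ/nᵢ) / Σ(cᵢ·n₁ᵢ/nᵢ), with n₁ᵢ = aᵢ+bᵢ (exposed), n₀ᵢ = cᵢ+dᵢ (unexposed), nᵢ = n₁ᵢ+n₀ᵢ.
Stratum 1 (< 50 years): n₁ = 1502, n₀ = 1637, n = 3139; a·n₀/n = 1053·1637/3139 = 549.1434; c·n₁/n = 425·1502/3139 = 203.3609
Stratum 2 (≥ 50 years): n₁ = 657, n₀ = 2348, n = 3005; a·n₀/n = 155·2348/3005 = 121.1115; c·n₁/n = 415·657/3005 = 90.7338
RR_MH = (549.1434 + 121.1115) / (203.3609 + 90.7338) = 670.2548 / 294.0947 = 2.27904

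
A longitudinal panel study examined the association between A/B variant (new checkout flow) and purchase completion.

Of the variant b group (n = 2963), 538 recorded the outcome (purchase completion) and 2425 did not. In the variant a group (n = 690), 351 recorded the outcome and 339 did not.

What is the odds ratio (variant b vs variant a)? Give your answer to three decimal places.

0.214

From the description: a = 538, b = 2425, c = 351, d = 339.
OR = (a·d)/(b·c) = (538 × 339) / (2425 × 351) = 182382 / 851175 = 0.21427
Exposure is associated with lower odds of purchase completion (OR = 0.21 < 1).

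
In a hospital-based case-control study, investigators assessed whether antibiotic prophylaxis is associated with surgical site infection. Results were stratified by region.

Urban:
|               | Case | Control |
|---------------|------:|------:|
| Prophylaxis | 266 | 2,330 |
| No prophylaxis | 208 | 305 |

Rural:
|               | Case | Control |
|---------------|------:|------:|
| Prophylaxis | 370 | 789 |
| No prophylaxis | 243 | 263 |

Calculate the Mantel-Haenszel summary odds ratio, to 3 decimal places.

0.312

OR_MH = Σ(aᵢdᵢ/nᵢ) / Σ(bᵢcᵢ/nᵢ), where nᵢ is the stratum total.
Stratum 1 (Urban): n = 3109; a·d/n = 266·305/3109 = 26.0952; b·c/n = 2330·208/3109 = 155.8829
Stratum 2 (Rural): n = 1665; a·d/n = 370·263/1665 = 58.4444; b·c/n = 789·243/1665 = 115.1514
OR_MH = (26.0952 + 58.4444) / (155.8829 + 115.1514) = 84.5397 / 271.0343 = 0.31191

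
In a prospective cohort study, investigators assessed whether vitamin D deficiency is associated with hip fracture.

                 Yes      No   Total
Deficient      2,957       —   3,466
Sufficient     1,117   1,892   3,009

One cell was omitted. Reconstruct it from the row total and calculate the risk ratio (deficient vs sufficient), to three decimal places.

The missing cell is in the exposed row: 3466 − 2957 = 509.
So a = 2957, b = 509, c = 1117, d = 1892.
RR = [a/(a+b)] / [c/(c+d)] = (2957/3466) / (1117/3009) = 0.85314/0.37122 = 2.29822

2.298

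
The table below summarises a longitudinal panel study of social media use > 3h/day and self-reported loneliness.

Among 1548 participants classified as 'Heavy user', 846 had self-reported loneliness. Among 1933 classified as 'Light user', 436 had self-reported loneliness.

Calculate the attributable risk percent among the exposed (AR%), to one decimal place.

From the description: a = 846, b = 702, c = 436, d = 1497.
Risk in exposed = 846/1548 = 0.54651; risk in unexposed = 436/1933 = 0.22556.
RR = 0.54651/0.22556 = 2.42295
AR% = (RR − 1)/RR × 100 = (2.42295 − 1)/2.42295 × 100 = 58.7280%

58.7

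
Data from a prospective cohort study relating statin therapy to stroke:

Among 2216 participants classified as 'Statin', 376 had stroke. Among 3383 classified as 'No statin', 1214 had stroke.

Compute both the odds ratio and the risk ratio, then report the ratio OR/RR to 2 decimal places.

0.77

From the description: a = 376, b = 1840, c = 1214, d = 2169.
OR = (376·2169)/(1840·1214) = 815544/2233760 = 0.36510
Risk in exposed = 376/2216 = 0.16968; risk in unexposed = 1214/3383 = 0.35885; RR = 0.47283
OR/RR = 0.36510 / 0.47283 = 0.77216
The outcome is not rare, so the OR lies further from 1 than the RR.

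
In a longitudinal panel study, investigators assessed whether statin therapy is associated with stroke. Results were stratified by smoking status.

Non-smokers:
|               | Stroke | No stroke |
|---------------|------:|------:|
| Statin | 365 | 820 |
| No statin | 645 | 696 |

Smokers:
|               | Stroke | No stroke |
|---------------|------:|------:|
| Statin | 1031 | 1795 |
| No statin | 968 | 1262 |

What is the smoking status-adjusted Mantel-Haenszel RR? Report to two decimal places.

RR_MH = Σ(aᵢ·n₀ᵢ/nᵢ) / Σ(cᵢ·n₁ᵢ/nᵢ), with n₁ᵢ = aᵢ+bᵢ (exposed), n₀ᵢ = cᵢ+dᵢ (unexposed), nᵢ = n₁ᵢ+n₀ᵢ.
Stratum 1 (Non-smokers): n₁ = 1185, n₀ = 1341, n = 2526; a·n₀/n = 365·1341/2526 = 193.7708; c·n₁/n = 645·1185/2526 = 302.5831
Stratum 2 (Smokers): n₁ = 2826, n₀ = 2230, n = 5056; a·n₀/n = 1031·2230/5056 = 454.7330; c·n₁/n = 968·2826/5056 = 541.0538
RR_MH = (193.7708 + 454.7330) / (302.5831 + 541.0538) = 648.5038 / 843.6369 = 0.76870

0.77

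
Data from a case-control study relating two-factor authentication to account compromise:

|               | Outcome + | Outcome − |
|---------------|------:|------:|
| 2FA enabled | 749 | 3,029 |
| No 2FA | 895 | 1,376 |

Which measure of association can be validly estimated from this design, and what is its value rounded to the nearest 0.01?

Cells: a = 749, b = 3029, c = 895, d = 1376.
This is a case-control study: participants were sampled on outcome status, so risks in the source population cannot be estimated directly — relative risk is not valid here. The odds ratio is the appropriate measure.
OR = (a·d)/(b·c) = (749 × 1376) / (3029 × 895) = 1030624 / 2710955 = 0.38017

0.38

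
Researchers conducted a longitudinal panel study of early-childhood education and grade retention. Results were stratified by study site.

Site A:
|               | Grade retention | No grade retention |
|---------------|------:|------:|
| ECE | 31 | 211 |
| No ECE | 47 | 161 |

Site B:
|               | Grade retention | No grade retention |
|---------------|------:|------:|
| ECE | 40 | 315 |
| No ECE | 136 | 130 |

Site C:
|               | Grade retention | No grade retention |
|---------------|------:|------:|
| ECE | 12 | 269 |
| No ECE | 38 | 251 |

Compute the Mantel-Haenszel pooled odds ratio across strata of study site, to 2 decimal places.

0.23

OR_MH = Σ(aᵢdᵢ/nᵢ) / Σ(bᵢcᵢ/nᵢ), where nᵢ is the stratum total.
Stratum 1 (Site A): n = 450; a·d/n = 31·161/450 = 11.0911; b·c/n = 211·47/450 = 22.0378
Stratum 2 (Site B): n = 621; a·d/n = 40·130/621 = 8.3736; b·c/n = 315·136/621 = 68.9855
Stratum 3 (Site C): n = 570; a·d/n = 12·251/570 = 5.2842; b·c/n = 269·38/570 = 17.9333
OR_MH = (11.0911 + 8.3736 + 5.2842) / (22.0378 + 68.9855 + 17.9333) = 24.7489 / 108.9566 = 0.22714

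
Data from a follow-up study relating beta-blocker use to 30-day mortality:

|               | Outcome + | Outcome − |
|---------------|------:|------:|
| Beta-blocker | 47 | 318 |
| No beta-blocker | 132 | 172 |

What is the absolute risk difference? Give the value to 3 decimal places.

Cells: a = 47, b = 318, c = 132, d = 172.
Risk in exposed = 47/365 = 0.128767; risk in unexposed = 132/304 = 0.434211.
Risk difference = 0.128767 − 0.434211 = -0.305443

-0.305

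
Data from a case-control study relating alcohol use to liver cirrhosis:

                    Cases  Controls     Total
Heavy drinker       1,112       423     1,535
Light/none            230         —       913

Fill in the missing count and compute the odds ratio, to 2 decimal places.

The missing cell is in the unexposed row: 913 − 230 = 683.
So a = 1112, b = 423, c = 230, d = 683.
OR = (a·d)/(b·c) = (1112 × 683) / (423 × 230) = 759496 / 97290 = 7.80652

7.81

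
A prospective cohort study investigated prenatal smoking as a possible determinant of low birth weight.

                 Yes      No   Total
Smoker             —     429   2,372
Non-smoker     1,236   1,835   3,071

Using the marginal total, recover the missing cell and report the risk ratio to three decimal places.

2.035

The missing cell is in the exposed row: 2372 − 429 = 1943.
So a = 1943, b = 429, c = 1236, d = 1835.
RR = [a/(a+b)] / [c/(c+d)] = (1943/2372) / (1236/3071) = 0.81914/0.40247 = 2.03526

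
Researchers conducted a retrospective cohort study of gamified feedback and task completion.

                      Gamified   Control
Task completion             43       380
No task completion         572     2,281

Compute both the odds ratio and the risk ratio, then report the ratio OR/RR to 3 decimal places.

0.922

Reading the table with exposure as columns: a = 43 (Gamified, case), b = 572 (Gamified, non-case), c = 380 (Control, case), d = 2281.
OR = (43·2281)/(572·380) = 98083/217360 = 0.45125
Risk in exposed = 43/615 = 0.06992; risk in unexposed = 380/2661 = 0.14280; RR = 0.48961
OR/RR = 0.45125 / 0.48961 = 0.92164
The outcome is not rare, so the OR lies further from 1 than the RR.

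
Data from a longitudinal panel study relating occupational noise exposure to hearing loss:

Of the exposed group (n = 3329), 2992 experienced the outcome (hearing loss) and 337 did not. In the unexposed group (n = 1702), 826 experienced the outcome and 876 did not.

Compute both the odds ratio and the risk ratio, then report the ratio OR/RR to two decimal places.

5.08

From the description: a = 2992, b = 337, c = 826, d = 876.
OR = (2992·876)/(337·826) = 2620992/278362 = 9.41577
Risk in exposed = 2992/3329 = 0.89877; risk in unexposed = 826/1702 = 0.48531; RR = 1.85194
OR/RR = 9.41577 / 1.85194 = 5.08427
The outcome is not rare, so the OR lies further from 1 than the RR.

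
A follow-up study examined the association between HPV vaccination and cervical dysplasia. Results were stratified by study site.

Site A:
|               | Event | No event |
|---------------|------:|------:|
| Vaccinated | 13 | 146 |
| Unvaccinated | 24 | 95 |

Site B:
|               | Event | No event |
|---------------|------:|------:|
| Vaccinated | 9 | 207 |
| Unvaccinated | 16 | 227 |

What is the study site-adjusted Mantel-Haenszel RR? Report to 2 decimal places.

0.49

RR_MH = Σ(aᵢ·n₀ᵢ/nᵢ) / Σ(cᵢ·n₁ᵢ/nᵢ), with n₁ᵢ = aᵢ+bᵢ (exposed), n₀ᵢ = cᵢ+dᵢ (unexposed), nᵢ = n₁ᵢ+n₀ᵢ.
Stratum 1 (Site A): n₁ = 159, n₀ = 119, n = 278; a·n₀/n = 13·119/278 = 5.5647; c·n₁/n = 24·159/278 = 13.7266
Stratum 2 (Site B): n₁ = 216, n₀ = 243, n = 459; a·n₀/n = 9·243/459 = 4.7647; c·n₁/n = 16·216/459 = 7.5294
RR_MH = (5.5647 + 4.7647) / (13.7266 + 7.5294) = 10.3295 / 21.2560 = 0.48595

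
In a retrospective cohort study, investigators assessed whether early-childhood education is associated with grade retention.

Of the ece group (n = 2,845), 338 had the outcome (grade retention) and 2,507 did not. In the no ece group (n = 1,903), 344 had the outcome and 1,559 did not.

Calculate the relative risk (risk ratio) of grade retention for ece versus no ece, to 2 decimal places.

0.66

From the description: a = 338, b = 2507, c = 344, d = 1559.
Risk in exposed = 338/2845 = 0.11880; risk in unexposed = 344/1903 = 0.18077.
RR = 0.11880 / 0.18077 = 0.65723
The risk is 34% lower among the exposed than among the unexposed.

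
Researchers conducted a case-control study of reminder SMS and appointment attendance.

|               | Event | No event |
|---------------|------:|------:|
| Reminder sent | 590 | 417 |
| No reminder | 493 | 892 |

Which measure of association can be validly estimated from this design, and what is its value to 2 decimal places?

2.56

Cells: a = 590, b = 417, c = 493, d = 892.
This is a case-control study: participants were sampled on outcome status, so risks in the source population cannot be estimated directly — relative risk is not valid here. The odds ratio is the appropriate measure.
OR = (a·d)/(b·c) = (590 × 892) / (417 × 493) = 526280 / 205581 = 2.55996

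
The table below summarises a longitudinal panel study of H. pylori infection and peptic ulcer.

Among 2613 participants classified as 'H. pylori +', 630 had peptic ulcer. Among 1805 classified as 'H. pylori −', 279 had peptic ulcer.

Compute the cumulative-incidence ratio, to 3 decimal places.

1.560

From the description: a = 630, b = 1983, c = 279, d = 1526.
Risk in exposed = 630/2613 = 0.24110; risk in unexposed = 279/1805 = 0.15457.
RR = 0.24110 / 0.15457 = 1.55982
The risk among the exposed is 1.56 times that among the unexposed.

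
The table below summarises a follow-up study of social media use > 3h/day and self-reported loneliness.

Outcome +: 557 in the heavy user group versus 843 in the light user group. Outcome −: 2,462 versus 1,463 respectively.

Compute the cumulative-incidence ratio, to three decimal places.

From the description: a = 557, b = 2462, c = 843, d = 1463.
Risk in exposed = 557/3019 = 0.18450; risk in unexposed = 843/2306 = 0.36557.
RR = 0.18450 / 0.36557 = 0.50469
The risk is 50% lower among the exposed than among the unexposed.

0.505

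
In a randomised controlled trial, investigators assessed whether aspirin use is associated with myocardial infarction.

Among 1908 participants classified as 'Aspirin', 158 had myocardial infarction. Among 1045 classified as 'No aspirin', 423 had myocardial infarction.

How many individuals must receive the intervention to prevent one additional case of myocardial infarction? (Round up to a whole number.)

4

Risk in treated group = 158/1908 = 0.08281; risk in control = 423/1045 = 0.40478.
Absolute risk reduction = 0.40478 − 0.08281 = 0.32198
NNT = 1 / ARR = 1 / 0.32198 = 3.106 → round up → 4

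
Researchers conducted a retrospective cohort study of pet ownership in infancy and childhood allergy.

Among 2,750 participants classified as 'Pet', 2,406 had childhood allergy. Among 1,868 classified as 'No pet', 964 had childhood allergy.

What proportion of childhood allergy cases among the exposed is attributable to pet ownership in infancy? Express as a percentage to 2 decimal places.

41.02

From the description: a = 2406, b = 344, c = 964, d = 904.
Risk in exposed = 2406/2750 = 0.87491; risk in unexposed = 964/1868 = 0.51606.
RR = 0.87491/0.51606 = 1.69536
AR% = (RR − 1)/RR × 100 = (1.69536 − 1)/1.69536 × 100 = 41.0156%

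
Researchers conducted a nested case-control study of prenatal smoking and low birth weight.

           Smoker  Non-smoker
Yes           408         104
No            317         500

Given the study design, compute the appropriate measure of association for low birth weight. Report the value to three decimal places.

Reading the table with exposure as columns: a = 408 (Smoker, case), b = 317 (Smoker, non-case), c = 104 (Non-smoker, case), d = 500.
This is a nested case-control study: participants were sampled on outcome status, so risks in the source population cannot be estimated directly — relative risk is not valid here. The odds ratio is the appropriate measure.
OR = (a·d)/(b·c) = (408 × 500) / (317 × 104) = 204000 / 32968 = 6.18782

6.188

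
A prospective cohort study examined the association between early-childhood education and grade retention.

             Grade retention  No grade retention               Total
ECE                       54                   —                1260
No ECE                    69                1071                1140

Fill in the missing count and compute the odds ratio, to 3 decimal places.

The missing cell is in the exposed row: 1260 − 54 = 1206.
So a = 54, b = 1206, c = 69, d = 1071.
OR = (a·d)/(b·c) = (54 × 1071) / (1206 × 69) = 57834 / 83214 = 0.69500

0.695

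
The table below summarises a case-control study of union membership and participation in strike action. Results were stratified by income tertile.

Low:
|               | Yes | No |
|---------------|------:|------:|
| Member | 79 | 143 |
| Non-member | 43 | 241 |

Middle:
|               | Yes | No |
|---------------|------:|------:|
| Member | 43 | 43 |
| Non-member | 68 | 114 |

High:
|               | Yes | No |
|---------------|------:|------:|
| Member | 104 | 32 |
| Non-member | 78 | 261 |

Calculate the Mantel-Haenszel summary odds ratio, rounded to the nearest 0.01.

3.99

OR_MH = Σ(aᵢdᵢ/nᵢ) / Σ(bᵢcᵢ/nᵢ), where nᵢ is the stratum total.
Stratum 1 (Low): n = 506; a·d/n = 79·241/506 = 37.6265; b·c/n = 143·43/506 = 12.1522
Stratum 2 (Middle): n = 268; a·d/n = 43·114/268 = 18.2910; b·c/n = 43·68/268 = 10.9104
Stratum 3 (High): n = 475; a·d/n = 104·261/475 = 57.1453; b·c/n = 32·78/475 = 5.2547
OR_MH = (37.6265 + 18.2910 + 57.1453) / (12.1522 + 10.9104 + 5.2547) = 113.0628 / 28.3174 = 3.99270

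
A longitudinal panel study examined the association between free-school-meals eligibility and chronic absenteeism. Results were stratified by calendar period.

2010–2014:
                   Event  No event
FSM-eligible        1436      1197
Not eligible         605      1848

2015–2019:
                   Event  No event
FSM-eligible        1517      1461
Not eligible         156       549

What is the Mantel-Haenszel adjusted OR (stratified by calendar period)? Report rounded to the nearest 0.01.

OR_MH = Σ(aᵢdᵢ/nᵢ) / Σ(bᵢcᵢ/nᵢ), where nᵢ is the stratum total.
Stratum 1 (2010–2014): n = 5086; a·d/n = 1436·1848/5086 = 521.7711; b·c/n = 1197·605/5086 = 142.3879
Stratum 2 (2015–2019): n = 3683; a·d/n = 1517·549/3683 = 226.1290; b·c/n = 1461·156/3683 = 61.8832
OR_MH = (521.7711 + 226.1290) / (142.3879 + 61.8832) = 747.9001 / 204.2712 = 3.66131

3.66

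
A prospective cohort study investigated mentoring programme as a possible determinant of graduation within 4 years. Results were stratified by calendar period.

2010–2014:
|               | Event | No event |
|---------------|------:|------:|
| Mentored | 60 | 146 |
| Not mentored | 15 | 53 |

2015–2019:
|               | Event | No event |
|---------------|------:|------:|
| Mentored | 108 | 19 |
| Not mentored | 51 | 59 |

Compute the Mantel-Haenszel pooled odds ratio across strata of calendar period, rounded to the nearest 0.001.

3.186

OR_MH = Σ(aᵢdᵢ/nᵢ) / Σ(bᵢcᵢ/nᵢ), where nᵢ is the stratum total.
Stratum 1 (2010–2014): n = 274; a·d/n = 60·53/274 = 11.6058; b·c/n = 146·15/274 = 7.9927
Stratum 2 (2015–2019): n = 237; a·d/n = 108·59/237 = 26.8861; b·c/n = 19·51/237 = 4.0886
OR_MH = (11.6058 + 26.8861) / (7.9927 + 4.0886) = 38.4919 / 12.0813 = 3.18607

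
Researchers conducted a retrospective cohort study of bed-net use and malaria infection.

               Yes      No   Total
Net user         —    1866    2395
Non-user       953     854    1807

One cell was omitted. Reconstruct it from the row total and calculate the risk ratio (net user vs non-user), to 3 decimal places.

0.419

The missing cell is in the exposed row: 2395 − 1866 = 529.
So a = 529, b = 1866, c = 953, d = 854.
RR = [a/(a+b)] / [c/(c+d)] = (529/2395) / (953/1807) = 0.22088/0.52739 = 0.41881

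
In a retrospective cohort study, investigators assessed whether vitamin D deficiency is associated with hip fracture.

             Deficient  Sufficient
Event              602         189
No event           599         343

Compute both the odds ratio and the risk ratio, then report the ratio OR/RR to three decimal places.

Reading the table with exposure as columns: a = 602 (Deficient, case), b = 599 (Deficient, non-case), c = 189 (Sufficient, case), d = 343.
OR = (602·343)/(599·189) = 206486/113211 = 1.82390
Risk in exposed = 602/1201 = 0.50125; risk in unexposed = 189/532 = 0.35526; RR = 1.41092
OR/RR = 1.82390 / 1.41092 = 1.29270
The outcome is not rare, so the OR lies further from 1 than the RR.

1.293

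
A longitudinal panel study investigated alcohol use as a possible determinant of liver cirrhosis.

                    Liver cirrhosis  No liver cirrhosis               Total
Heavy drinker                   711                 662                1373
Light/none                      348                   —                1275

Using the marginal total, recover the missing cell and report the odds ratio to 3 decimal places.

2.861

The missing cell is in the unexposed row: 1275 − 348 = 927.
So a = 711, b = 662, c = 348, d = 927.
OR = (a·d)/(b·c) = (711 × 927) / (662 × 348) = 659097 / 230376 = 2.86096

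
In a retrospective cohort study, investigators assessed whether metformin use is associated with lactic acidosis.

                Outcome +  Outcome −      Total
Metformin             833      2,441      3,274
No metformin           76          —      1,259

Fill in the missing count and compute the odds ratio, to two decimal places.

The missing cell is in the unexposed row: 1259 − 76 = 1183.
So a = 833, b = 2441, c = 76, d = 1183.
OR = (a·d)/(b·c) = (833 × 1183) / (2441 × 76) = 985439 / 185516 = 5.31188

5.31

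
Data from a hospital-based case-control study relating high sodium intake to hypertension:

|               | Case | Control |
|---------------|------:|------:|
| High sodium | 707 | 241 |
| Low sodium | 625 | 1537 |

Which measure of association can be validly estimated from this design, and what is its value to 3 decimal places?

7.214

Cells: a = 707, b = 241, c = 625, d = 1537.
This is a hospital-based case-control study: participants were sampled on outcome status, so risks in the source population cannot be estimated directly — relative risk is not valid here. The odds ratio is the appropriate measure.
OR = (a·d)/(b·c) = (707 × 1537) / (241 × 625) = 1086659 / 150625 = 7.21433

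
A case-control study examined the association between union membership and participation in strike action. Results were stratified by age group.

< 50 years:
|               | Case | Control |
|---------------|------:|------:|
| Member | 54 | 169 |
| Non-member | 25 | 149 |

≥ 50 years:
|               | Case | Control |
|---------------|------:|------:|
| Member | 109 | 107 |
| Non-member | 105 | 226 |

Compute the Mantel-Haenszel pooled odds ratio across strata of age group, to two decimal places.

2.09

OR_MH = Σ(aᵢdᵢ/nᵢ) / Σ(bᵢcᵢ/nᵢ), where nᵢ is the stratum total.
Stratum 1 (< 50 years): n = 397; a·d/n = 54·149/397 = 20.2670; b·c/n = 169·25/397 = 10.6423
Stratum 2 (≥ 50 years): n = 547; a·d/n = 109·226/547 = 45.0347; b·c/n = 107·105/547 = 20.5393
OR_MH = (20.2670 + 45.0347) / (10.6423 + 20.5393) = 65.3017 / 31.1816 = 2.09424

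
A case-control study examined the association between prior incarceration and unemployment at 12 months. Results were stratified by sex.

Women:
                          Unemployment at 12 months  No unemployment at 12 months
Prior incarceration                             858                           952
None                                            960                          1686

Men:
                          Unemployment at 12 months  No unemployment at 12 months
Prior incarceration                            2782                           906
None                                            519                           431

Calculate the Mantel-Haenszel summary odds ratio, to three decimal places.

OR_MH = Σ(aᵢdᵢ/nᵢ) / Σ(bᵢcᵢ/nᵢ), where nᵢ is the stratum total.
Stratum 1 (Women): n = 4456; a·d/n = 858·1686/4456 = 324.6382; b·c/n = 952·960/4456 = 205.0987
Stratum 2 (Men): n = 4638; a·d/n = 2782·431/4638 = 258.5257; b·c/n = 906·519/4638 = 101.3829
OR_MH = (324.6382 + 258.5257) / (205.0987 + 101.3829) = 583.1639 / 306.4817 = 1.90277

1.903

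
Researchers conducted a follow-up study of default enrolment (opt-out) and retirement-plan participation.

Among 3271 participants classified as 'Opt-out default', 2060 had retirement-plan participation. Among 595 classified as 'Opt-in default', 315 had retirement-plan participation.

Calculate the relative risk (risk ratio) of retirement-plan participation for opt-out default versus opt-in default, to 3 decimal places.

From the description: a = 2060, b = 1211, c = 315, d = 280.
Risk in exposed = 2060/3271 = 0.62978; risk in unexposed = 315/595 = 0.52941.
RR = 0.62978 / 0.52941 = 1.18958
The risk among the exposed is 1.19 times that among the unexposed.

1.190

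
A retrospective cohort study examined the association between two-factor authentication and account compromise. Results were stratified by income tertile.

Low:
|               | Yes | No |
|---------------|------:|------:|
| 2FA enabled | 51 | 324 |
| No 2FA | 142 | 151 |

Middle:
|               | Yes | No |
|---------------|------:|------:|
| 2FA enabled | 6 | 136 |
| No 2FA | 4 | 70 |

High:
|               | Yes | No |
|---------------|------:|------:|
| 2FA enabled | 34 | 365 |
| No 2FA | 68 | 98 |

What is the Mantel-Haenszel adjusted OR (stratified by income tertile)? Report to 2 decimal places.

0.17

OR_MH = Σ(aᵢdᵢ/nᵢ) / Σ(bᵢcᵢ/nᵢ), where nᵢ is the stratum total.
Stratum 1 (Low): n = 668; a·d/n = 51·151/668 = 11.5284; b·c/n = 324·142/668 = 68.8743
Stratum 2 (Middle): n = 216; a·d/n = 6·70/216 = 1.9444; b·c/n = 136·4/216 = 2.5185
Stratum 3 (High): n = 565; a·d/n = 34·98/565 = 5.8973; b·c/n = 365·68/565 = 43.9292
OR_MH = (11.5284 + 1.9444 + 5.8973) / (68.8743 + 2.5185 + 43.9292) = 19.3702 / 115.3220 = 0.16797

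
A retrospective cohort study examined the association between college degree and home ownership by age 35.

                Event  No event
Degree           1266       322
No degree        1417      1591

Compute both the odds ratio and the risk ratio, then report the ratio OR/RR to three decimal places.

2.608

Cells: a = 1266, b = 322, c = 1417, d = 1591.
OR = (1266·1591)/(322·1417) = 2014206/456274 = 4.41447
Risk in exposed = 1266/1588 = 0.79723; risk in unexposed = 1417/3008 = 0.47108; RR = 1.69235
OR/RR = 4.41447 / 1.69235 = 2.60848
The outcome is not rare, so the OR lies further from 1 than the RR.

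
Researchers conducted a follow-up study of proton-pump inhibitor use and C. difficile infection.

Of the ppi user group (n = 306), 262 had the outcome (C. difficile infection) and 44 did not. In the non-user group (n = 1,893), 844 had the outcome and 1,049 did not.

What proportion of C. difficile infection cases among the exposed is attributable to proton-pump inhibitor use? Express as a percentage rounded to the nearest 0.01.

From the description: a = 262, b = 44, c = 844, d = 1049.
Risk in exposed = 262/306 = 0.85621; risk in unexposed = 844/1893 = 0.44585.
RR = 0.85621/0.44585 = 1.92038
AR% = (RR − 1)/RR × 100 = (1.92038 − 1)/1.92038 × 100 = 47.9271%

47.93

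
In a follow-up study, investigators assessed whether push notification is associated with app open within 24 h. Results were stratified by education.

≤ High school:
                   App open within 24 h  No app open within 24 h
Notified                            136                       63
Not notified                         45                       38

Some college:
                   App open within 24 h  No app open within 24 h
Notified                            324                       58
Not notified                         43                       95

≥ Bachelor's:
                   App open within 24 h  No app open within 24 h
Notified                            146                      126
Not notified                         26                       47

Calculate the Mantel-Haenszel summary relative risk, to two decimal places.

RR_MH = Σ(aᵢ·n₀ᵢ/nᵢ) / Σ(cᵢ·n₁ᵢ/nᵢ), with n₁ᵢ = aᵢ+bᵢ (exposed), n₀ᵢ = cᵢ+dᵢ (unexposed), nᵢ = n₁ᵢ+n₀ᵢ.
Stratum 1 (≤ High school): n₁ = 199, n₀ = 83, n = 282; a·n₀/n = 136·83/282 = 40.0284; c·n₁/n = 45·199/282 = 31.7553
Stratum 2 (Some college): n₁ = 382, n₀ = 138, n = 520; a·n₀/n = 324·138/520 = 85.9846; c·n₁/n = 43·382/520 = 31.5885
Stratum 3 (≥ Bachelor's): n₁ = 272, n₀ = 73, n = 345; a·n₀/n = 146·73/345 = 30.8928; c·n₁/n = 26·272/345 = 20.4986
RR_MH = (40.0284 + 85.9846 + 30.8928) / (31.7553 + 31.5885 + 20.4986) = 156.9057 / 83.8423 = 1.87144

1.87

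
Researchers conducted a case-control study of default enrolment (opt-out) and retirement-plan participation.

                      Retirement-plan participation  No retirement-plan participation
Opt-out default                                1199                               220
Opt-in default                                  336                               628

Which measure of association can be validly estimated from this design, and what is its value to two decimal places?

Cells: a = 1199, b = 220, c = 336, d = 628.
This is a case-control study: participants were sampled on outcome status, so risks in the source population cannot be estimated directly — relative risk is not valid here. The odds ratio is the appropriate measure.
OR = (a·d)/(b·c) = (1199 × 628) / (220 × 336) = 752972 / 73920 = 10.18631

10.19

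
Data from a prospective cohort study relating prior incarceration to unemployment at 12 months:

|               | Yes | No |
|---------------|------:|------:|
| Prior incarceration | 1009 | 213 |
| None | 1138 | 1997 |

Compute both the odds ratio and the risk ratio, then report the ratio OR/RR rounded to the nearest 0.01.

Cells: a = 1009, b = 213, c = 1138, d = 1997.
OR = (1009·1997)/(213·1138) = 2014973/242394 = 8.31280
Risk in exposed = 1009/1222 = 0.82570; risk in unexposed = 1138/3135 = 0.36300; RR = 2.27465
OR/RR = 8.31280 / 2.27465 = 3.65453
The outcome is not rare, so the OR lies further from 1 than the RR.

3.65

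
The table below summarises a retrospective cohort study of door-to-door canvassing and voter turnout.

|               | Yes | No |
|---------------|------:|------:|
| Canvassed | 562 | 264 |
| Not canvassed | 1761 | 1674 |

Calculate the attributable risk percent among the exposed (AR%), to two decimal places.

Cells: a = 562, b = 264, c = 1761, d = 1674.
Risk in exposed = 562/826 = 0.68039; risk in unexposed = 1761/3435 = 0.51266.
RR = 0.68039/0.51266 = 1.32716
AR% = (RR − 1)/RR × 100 = (1.32716 − 1)/1.32716 × 100 = 24.6512%

24.65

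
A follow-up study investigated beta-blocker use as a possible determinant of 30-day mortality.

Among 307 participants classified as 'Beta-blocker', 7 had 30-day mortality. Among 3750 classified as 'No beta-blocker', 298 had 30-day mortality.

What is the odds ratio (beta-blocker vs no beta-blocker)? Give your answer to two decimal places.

From the description: a = 7, b = 300, c = 298, d = 3452.
OR = (a·d)/(b·c) = (7 × 3452) / (300 × 298) = 24164 / 89400 = 0.27029
Exposure is associated with lower odds of 30-day mortality (OR = 0.27 < 1).

0.27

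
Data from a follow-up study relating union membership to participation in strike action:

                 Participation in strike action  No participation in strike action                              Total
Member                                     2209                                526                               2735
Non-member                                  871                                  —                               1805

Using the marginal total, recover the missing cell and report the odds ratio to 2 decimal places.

The missing cell is in the unexposed row: 1805 − 871 = 934.
So a = 2209, b = 526, c = 871, d = 934.
OR = (a·d)/(b·c) = (2209 × 934) / (526 × 871) = 2063206 / 458146 = 4.50338

4.50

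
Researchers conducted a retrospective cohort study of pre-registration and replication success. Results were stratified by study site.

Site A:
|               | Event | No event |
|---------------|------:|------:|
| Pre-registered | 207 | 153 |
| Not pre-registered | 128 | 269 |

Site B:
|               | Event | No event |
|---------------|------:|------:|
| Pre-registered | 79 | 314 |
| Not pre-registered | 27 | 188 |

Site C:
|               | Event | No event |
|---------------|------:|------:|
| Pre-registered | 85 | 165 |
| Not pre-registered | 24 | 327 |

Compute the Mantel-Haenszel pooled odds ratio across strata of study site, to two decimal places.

3.11

OR_MH = Σ(aᵢdᵢ/nᵢ) / Σ(bᵢcᵢ/nᵢ), where nᵢ is the stratum total.
Stratum 1 (Site A): n = 757; a·d/n = 207·269/757 = 73.5575; b·c/n = 153·128/757 = 25.8705
Stratum 2 (Site B): n = 608; a·d/n = 79·188/608 = 24.4276; b·c/n = 314·27/608 = 13.9441
Stratum 3 (Site C): n = 601; a·d/n = 85·327/601 = 46.2479; b·c/n = 165·24/601 = 6.5890
OR_MH = (73.5575 + 24.4276 + 46.2479) / (25.8705 + 13.9441 + 6.5890) = 144.2330 / 46.4036 = 3.10823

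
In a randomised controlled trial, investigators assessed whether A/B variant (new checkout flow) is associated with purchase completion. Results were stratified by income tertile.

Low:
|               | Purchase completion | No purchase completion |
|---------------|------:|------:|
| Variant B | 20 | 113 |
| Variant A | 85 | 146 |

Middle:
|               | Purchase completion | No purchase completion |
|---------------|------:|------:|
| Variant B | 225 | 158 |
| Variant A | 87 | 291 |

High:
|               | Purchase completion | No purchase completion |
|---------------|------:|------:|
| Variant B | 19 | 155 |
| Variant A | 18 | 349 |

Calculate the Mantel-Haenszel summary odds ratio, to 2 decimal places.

2.14

OR_MH = Σ(aᵢdᵢ/nᵢ) / Σ(bᵢcᵢ/nᵢ), where nᵢ is the stratum total.
Stratum 1 (Low): n = 364; a·d/n = 20·146/364 = 8.0220; b·c/n = 113·85/364 = 26.3874
Stratum 2 (Middle): n = 761; a·d/n = 225·291/761 = 86.0381; b·c/n = 158·87/761 = 18.0631
Stratum 3 (High): n = 541; a·d/n = 19·349/541 = 12.2569; b·c/n = 155·18/541 = 5.1571
OR_MH = (8.0220 + 86.0381 + 12.2569) / (26.3874 + 18.0631 + 5.1571) = 106.3170 / 49.6076 = 2.14316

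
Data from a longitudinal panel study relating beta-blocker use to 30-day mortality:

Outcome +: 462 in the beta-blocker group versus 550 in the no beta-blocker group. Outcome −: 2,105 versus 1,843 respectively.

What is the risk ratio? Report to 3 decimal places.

From the description: a = 462, b = 2105, c = 550, d = 1843.
Risk in exposed = 462/2567 = 0.17998; risk in unexposed = 550/2393 = 0.22984.
RR = 0.17998 / 0.22984 = 0.78306
The risk is 22% lower among the exposed than among the unexposed.

0.783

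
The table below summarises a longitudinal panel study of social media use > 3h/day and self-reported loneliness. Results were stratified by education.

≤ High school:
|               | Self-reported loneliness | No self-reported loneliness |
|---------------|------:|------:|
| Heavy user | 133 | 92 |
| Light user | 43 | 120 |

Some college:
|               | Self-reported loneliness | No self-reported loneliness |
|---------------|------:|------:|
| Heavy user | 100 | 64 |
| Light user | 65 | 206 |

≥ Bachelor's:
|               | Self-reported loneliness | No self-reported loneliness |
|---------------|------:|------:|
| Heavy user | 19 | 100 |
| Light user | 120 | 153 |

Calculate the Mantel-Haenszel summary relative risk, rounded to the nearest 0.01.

RR_MH = Σ(aᵢ·n₀ᵢ/nᵢ) / Σ(cᵢ·n₁ᵢ/nᵢ), with n₁ᵢ = aᵢ+bᵢ (exposed), n₀ᵢ = cᵢ+dᵢ (unexposed), nᵢ = n₁ᵢ+n₀ᵢ.
Stratum 1 (≤ High school): n₁ = 225, n₀ = 163, n = 388; a·n₀/n = 133·163/388 = 55.8737; c·n₁/n = 43·225/388 = 24.9356
Stratum 2 (Some college): n₁ = 164, n₀ = 271, n = 435; a·n₀/n = 100·271/435 = 62.2989; c·n₁/n = 65·164/435 = 24.5057
Stratum 3 (≥ Bachelor's): n₁ = 119, n₀ = 273, n = 392; a·n₀/n = 19·273/392 = 13.2321; c·n₁/n = 120·119/392 = 36.4286
RR_MH = (55.8737 + 62.2989 + 13.2321) / (24.9356 + 24.5057 + 36.4286) = 131.4047 / 85.8699 = 1.53028

1.53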